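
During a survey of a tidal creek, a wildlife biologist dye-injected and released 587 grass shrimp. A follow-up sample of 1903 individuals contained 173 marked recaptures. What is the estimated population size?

N = 6457

Lincoln-Petersen assumes M/N = R/C, so N = M·C / R.
N = (587 × 1903) / 173 = 1117061 / 173 = 6457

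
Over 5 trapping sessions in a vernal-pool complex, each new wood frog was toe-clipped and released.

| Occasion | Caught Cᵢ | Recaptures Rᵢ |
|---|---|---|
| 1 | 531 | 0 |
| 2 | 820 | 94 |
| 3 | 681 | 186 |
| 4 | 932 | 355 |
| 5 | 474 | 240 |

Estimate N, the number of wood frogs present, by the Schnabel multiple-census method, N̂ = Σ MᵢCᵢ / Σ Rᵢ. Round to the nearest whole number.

Marked at large before each occasion: Mᵢ = Σⱼ<ᵢ (Cⱼ − Rⱼ) → M1=0, M2=531, M3=1257, M4=1752, M5=2329
Σ MᵢCᵢ = 0·531 + 531·820 + 1257·681 + 1752·932 + 2329·474 = 0 + 435420 + 856017 + 1632864 + 1103946 = 4028247
Σ Rᵢ = 0 + 94 + 186 + 355 + 240 = 875
N̂ = 4028247 / 875 ≈ 4603.7 → 4604

N ≈ 4604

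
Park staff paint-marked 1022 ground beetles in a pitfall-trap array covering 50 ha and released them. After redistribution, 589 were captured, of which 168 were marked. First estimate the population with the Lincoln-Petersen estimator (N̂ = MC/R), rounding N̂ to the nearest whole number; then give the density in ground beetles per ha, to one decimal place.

N̂ = 1022·589/168 = 601958/168 ≈ 3583.1 → 3583
Density = N̂ / area = 3583 / 50 ≈ 71.66 → 71.7 per ha

density ≈ 71.7 ground beetles per ha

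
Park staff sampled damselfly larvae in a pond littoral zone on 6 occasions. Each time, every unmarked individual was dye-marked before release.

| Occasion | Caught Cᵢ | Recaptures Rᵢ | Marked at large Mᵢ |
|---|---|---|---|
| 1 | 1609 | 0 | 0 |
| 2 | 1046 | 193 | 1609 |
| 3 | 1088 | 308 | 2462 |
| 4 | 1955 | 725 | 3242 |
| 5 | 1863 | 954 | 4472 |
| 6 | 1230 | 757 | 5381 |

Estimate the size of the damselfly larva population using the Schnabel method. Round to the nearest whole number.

Σ MᵢCᵢ = 0·1609 + 1609·1046 + 2462·1088 + 3242·1955 + 4472·1863 + 5381·1230 = 0 + 1683014 + 2678656 + 6338110 + 8331336 + 6618630 = 25649746
Σ Rᵢ = 0 + 193 + 308 + 725 + 954 + 757 = 2937
N̂ = 25649746 / 2937 ≈ 8733.3 → 8733

N ≈ 8733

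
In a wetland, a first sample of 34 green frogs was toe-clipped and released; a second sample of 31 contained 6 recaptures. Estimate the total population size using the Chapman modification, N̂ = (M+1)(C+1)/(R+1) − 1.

N̂ = (34+1)(31+1)/(6+1) − 1 = 35·32/7 − 1
= 1120/7 − 1 = 160 − 1 = 159

N = 159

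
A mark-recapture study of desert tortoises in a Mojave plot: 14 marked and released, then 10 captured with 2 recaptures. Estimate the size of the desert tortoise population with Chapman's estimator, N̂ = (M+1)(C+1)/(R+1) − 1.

N = 54

N̂ = (14+1)(10+1)/(2+1) − 1 = 15·11/3 − 1
= 165/3 − 1 = 55 − 1 = 54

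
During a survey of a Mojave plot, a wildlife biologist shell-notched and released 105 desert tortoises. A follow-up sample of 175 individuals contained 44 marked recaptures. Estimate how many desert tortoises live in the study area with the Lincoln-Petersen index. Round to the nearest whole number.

The marked fraction in the recapture sample should equal the marked fraction in the population: 44/175 = 105/N.
N = (105 × 175) / 44 = 18375 / 44 ≈ 417.6 → 418

N ≈ 418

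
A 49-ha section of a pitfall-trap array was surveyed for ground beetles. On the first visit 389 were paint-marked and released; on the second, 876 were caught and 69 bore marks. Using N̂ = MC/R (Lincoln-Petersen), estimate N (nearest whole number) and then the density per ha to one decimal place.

N̂ = 389·876/69 = 340764/69 ≈ 4938.6 → 4939
Density = N̂ / area = 4939 / 49 ≈ 100.80 → 100.8 per ha

density ≈ 100.8 ground beetles per ha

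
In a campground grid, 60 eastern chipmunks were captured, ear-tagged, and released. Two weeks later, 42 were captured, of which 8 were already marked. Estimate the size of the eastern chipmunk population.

N = 315

If marked individuals mix randomly, R/C ≈ M/N, giving N ≈ M·C/R.
N = (60 × 42) / 8 = 2520 / 8 = 315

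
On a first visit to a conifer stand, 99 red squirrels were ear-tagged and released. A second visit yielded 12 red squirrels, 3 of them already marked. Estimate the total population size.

N = 396

If marked individuals mix randomly, R/C ≈ M/N, giving N ≈ M·C/R.
N = (99 × 12) / 3 = 1188 / 3 = 396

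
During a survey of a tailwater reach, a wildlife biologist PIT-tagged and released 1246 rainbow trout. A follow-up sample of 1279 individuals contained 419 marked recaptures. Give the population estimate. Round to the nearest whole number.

N ≈ 3803

If marked individuals mix randomly, R/C ≈ M/N, giving N ≈ M·C/R.
N = (1246 × 1279) / 419 = 1593634 / 419 ≈ 3803.4 → 3803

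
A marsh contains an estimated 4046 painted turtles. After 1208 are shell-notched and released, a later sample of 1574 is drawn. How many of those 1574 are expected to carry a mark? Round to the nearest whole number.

expected recaptures ≈ 470

Expected recaptures E[R] = M·C / N.
E[R] = 1208 × 1574 / 4046 = 1901392 / 4046 ≈ 469.9 → 470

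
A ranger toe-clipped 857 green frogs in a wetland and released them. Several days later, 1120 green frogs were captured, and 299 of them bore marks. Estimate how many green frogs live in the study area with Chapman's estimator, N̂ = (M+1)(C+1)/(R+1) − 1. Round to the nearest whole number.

N ≈ 3205

N̂ = (857+1)(1120+1)/(299+1) − 1 = 858·1121/300 − 1
= 961818/300 − 1 ≈ 3206.1 − 1 ≈ 3205.1 → 3205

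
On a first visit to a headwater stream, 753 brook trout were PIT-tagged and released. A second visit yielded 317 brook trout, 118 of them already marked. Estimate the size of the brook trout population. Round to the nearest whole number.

N ≈ 2023

The marked fraction in the recapture sample should equal the marked fraction in the population: 118/317 = 753/N.
N = (753 × 317) / 118 = 238701 / 118 ≈ 2022.9 → 2023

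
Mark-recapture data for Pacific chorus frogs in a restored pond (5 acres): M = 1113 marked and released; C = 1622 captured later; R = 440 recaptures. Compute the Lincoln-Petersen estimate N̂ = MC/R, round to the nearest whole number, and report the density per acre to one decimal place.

density ≈ 820.6 Pacific chorus frogs per acre

N̂ = 1113·1622/440 = 1805286/440 ≈ 4102.9 → 4103
Density = N̂ / area = 4103 / 5 ≈ 820.60 → 820.6 per acre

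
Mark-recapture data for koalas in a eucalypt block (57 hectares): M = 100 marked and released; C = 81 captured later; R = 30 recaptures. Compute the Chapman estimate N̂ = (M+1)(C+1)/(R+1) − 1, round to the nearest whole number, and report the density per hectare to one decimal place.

density ≈ 4.7 koalas per hectare

N̂ = 101·82/31 − 1 = 8282/31 − 1 ≈ 266.2 → 266
Density = N̂ / area = 266 / 57 ≈ 4.67 → 4.7 per hectare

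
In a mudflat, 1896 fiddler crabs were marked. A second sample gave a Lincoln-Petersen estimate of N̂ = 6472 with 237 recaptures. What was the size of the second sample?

From N = M·C/R: C = N·R / M = 6472·237 / 1896 = 1533864 / 1896 = 809.

C = 809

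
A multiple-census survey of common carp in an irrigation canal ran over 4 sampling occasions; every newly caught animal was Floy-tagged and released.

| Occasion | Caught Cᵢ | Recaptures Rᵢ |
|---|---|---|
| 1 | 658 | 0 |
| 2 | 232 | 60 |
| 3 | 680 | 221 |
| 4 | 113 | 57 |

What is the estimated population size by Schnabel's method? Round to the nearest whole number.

Marked at large before each occasion: Mᵢ = Σⱼ<ᵢ (Cⱼ − Rⱼ) → M1=0, M2=658, M3=830, M4=1289
Σ MᵢCᵢ = 0·658 + 658·232 + 830·680 + 1289·113 = 0 + 152656 + 564400 + 145657 = 862713
Σ Rᵢ = 0 + 60 + 221 + 57 = 338
N̂ = 862713 / 338 ≈ 2552.4 → 2552

N ≈ 2552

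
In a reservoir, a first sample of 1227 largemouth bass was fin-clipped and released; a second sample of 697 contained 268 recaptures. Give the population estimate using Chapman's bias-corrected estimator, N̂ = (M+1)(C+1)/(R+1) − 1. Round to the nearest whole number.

N̂ = (1227+1)(697+1)/(268+1) − 1 = 1228·698/269 − 1
= 857144/269 − 1 ≈ 3186.4 − 1 ≈ 3185.4 → 3185

N ≈ 3185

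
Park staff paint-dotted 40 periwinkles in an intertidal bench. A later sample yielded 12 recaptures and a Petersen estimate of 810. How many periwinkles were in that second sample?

C = 243

From N = M·C/R: C = N·R / M = 810·12 / 40 = 9720 / 40 = 243.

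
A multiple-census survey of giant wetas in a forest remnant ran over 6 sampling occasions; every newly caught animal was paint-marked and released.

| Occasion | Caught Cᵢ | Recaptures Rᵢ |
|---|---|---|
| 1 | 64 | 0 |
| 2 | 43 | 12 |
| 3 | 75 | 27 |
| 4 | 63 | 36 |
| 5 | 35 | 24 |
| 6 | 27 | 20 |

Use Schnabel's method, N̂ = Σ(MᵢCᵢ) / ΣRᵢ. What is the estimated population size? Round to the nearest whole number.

Marked at large before each occasion: Mᵢ = Σⱼ<ᵢ (Cⱼ − Rⱼ) → M1=0, M2=64, M3=95, M4=143, M5=170, M6=181
Σ MᵢCᵢ = 0·64 + 64·43 + 95·75 + 143·63 + 170·35 + 181·27 = 0 + 2752 + 7125 + 9009 + 5950 + 4887 = 29723
Σ Rᵢ = 0 + 12 + 27 + 36 + 24 + 20 = 119
N̂ = 29723 / 119 ≈ 249.8 → 250

N ≈ 250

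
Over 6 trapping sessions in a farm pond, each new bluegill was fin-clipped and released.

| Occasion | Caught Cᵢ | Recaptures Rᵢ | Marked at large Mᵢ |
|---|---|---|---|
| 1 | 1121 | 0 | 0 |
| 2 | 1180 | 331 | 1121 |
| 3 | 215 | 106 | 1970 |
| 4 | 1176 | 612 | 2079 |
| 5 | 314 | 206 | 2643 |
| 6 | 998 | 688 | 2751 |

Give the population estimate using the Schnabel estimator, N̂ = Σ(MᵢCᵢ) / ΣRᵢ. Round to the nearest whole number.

N ≈ 3997

Σ MᵢCᵢ = 0·1121 + 1121·1180 + 1970·215 + 2079·1176 + 2643·314 + 2751·998 = 0 + 1322780 + 423550 + 2444904 + 829902 + 2745498 = 7766634
Σ Rᵢ = 0 + 331 + 106 + 612 + 206 + 688 = 1943
N̂ = 7766634 / 1943 ≈ 3997.2 → 3997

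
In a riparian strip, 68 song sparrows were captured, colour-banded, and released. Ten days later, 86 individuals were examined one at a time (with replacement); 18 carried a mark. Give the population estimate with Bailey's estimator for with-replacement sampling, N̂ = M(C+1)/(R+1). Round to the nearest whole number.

N̂ = 68·(86+1)/(18+1) = 68·87/19 = 5916/19 ≈ 311.4 → 311

N ≈ 311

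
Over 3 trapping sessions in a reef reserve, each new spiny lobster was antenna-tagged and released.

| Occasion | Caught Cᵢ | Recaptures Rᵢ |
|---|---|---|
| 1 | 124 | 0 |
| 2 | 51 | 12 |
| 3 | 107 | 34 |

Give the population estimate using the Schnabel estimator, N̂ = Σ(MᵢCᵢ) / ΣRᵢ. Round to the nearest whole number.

Marked at large before each occasion: Mᵢ = Σⱼ<ᵢ (Cⱼ − Rⱼ) → M1=0, M2=124, M3=163
Σ MᵢCᵢ = 0·124 + 124·51 + 163·107 = 0 + 6324 + 17441 = 23765
Σ Rᵢ = 0 + 12 + 34 = 46
N̂ = 23765 / 46 ≈ 516.6 → 517

N ≈ 517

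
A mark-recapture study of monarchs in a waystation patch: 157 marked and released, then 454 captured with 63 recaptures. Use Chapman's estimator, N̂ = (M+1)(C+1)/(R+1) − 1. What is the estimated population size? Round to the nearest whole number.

N̂ = (157+1)(454+1)/(63+1) − 1 = 158·455/64 − 1
= 71890/64 − 1 ≈ 1123.3 − 1 ≈ 1122.3 → 1122

N ≈ 1122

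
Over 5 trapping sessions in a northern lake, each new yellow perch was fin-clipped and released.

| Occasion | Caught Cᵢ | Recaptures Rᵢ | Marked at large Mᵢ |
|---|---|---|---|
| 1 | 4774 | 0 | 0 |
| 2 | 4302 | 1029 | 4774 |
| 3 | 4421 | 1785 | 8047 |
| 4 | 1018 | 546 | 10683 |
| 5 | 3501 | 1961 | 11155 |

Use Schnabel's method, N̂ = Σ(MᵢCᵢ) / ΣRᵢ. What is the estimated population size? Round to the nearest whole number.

Σ MᵢCᵢ = 0·4774 + 4774·4302 + 8047·4421 + 10683·1018 + 11155·3501 = 0 + 20537748 + 35575787 + 10875294 + 39053655 = 106042484
Σ Rᵢ = 0 + 1029 + 1785 + 546 + 1961 = 5321
N̂ = 106042484 / 5321 ≈ 19929.1 → 19929

N ≈ 19,929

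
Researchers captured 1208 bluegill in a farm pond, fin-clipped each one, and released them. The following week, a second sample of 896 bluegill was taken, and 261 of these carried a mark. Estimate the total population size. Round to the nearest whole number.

The marked fraction in the recapture sample should equal the marked fraction in the population: 261/896 = 1208/N.
N = (1208 × 896) / 261 = 1082368 / 261 ≈ 4147.0 → 4147

N ≈ 4147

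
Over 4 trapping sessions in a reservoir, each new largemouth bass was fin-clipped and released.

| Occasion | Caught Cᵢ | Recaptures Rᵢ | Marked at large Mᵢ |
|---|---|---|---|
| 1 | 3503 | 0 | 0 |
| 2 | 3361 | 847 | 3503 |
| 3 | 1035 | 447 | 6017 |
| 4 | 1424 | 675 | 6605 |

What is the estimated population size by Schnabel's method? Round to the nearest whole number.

Σ MᵢCᵢ = 0·3503 + 3503·3361 + 6017·1035 + 6605·1424 = 0 + 11773583 + 6227595 + 9405520 = 27406698
Σ Rᵢ = 0 + 847 + 447 + 675 = 1969
N̂ = 27406698 / 1969 ≈ 13919.1 → 13919

N ≈ 13,919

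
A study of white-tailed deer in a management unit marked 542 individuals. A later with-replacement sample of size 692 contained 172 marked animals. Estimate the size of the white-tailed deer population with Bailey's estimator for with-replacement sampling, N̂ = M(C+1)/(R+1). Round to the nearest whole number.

N̂ = 542·(692+1)/(172+1) = 542·693/173 = 375606/173 ≈ 2171.1 → 2171

N ≈ 2171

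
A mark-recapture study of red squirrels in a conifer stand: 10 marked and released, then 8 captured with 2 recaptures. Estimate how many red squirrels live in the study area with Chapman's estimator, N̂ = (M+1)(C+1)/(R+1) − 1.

N = 32

N̂ = (10+1)(8+1)/(2+1) − 1 = 11·9/3 − 1
= 99/3 − 1 = 33 − 1 = 32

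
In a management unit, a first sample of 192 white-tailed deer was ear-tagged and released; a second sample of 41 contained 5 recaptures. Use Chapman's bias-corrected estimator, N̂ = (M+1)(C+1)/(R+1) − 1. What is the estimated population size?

N̂ = (192+1)(41+1)/(5+1) − 1 = 193·42/6 − 1
= 8106/6 − 1 = 1351 − 1 = 1350

N = 1350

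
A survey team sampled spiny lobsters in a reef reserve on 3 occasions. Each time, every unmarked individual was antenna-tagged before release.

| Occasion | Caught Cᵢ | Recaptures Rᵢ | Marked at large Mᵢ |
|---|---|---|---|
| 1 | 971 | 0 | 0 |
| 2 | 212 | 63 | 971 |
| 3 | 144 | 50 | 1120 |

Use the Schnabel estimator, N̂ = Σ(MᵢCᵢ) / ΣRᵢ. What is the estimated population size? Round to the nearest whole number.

Σ MᵢCᵢ = 0·971 + 971·212 + 1120·144 = 0 + 205852 + 161280 = 367132
Σ Rᵢ = 0 + 63 + 50 = 113
N̂ = 367132 / 113 ≈ 3249.0 → 3249

N ≈ 3249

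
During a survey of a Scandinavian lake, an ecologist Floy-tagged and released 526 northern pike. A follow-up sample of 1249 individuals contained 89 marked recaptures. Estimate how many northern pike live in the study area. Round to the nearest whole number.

The marked fraction in the recapture sample should equal the marked fraction in the population: 89/1249 = 526/N.
N = (526 × 1249) / 89 = 656974 / 89 ≈ 7381.7 → 7382

N ≈ 7382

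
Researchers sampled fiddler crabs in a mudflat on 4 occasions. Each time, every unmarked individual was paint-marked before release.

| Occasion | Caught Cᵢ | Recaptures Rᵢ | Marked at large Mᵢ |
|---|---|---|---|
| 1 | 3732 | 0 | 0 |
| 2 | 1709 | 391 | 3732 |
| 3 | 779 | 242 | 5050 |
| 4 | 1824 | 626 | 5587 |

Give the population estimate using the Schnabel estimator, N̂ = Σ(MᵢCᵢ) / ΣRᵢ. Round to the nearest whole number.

Σ MᵢCᵢ = 0·3732 + 3732·1709 + 5050·779 + 5587·1824 = 0 + 6377988 + 3933950 + 10190688 = 20502626
Σ Rᵢ = 0 + 391 + 242 + 626 = 1259
N̂ = 20502626 / 1259 ≈ 16284.8 → 16285

N ≈ 16,285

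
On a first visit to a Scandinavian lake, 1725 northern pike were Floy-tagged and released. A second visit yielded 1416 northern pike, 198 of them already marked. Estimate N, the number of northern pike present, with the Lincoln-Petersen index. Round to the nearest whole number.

Lincoln-Petersen assumes M/N = R/C, so N = M·C / R.
N = (1725 × 1416) / 198 = 2442600 / 198 ≈ 12336.4 → 12336

N ≈ 12,336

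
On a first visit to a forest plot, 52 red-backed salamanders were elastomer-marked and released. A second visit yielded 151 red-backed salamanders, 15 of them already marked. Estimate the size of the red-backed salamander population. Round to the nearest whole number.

N ≈ 523

Lincoln-Petersen assumes M/N = R/C, so N = M·C / R.
N = (52 × 151) / 15 = 7852 / 15 ≈ 523.47 → 523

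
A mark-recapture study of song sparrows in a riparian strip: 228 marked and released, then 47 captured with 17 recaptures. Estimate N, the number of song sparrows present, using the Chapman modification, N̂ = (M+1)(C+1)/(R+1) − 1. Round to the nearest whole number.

N̂ = (228+1)(47+1)/(17+1) − 1 = 229·48/18 − 1
= 10992/18 − 1 ≈ 610.7 − 1 ≈ 609.7 → 610

N ≈ 610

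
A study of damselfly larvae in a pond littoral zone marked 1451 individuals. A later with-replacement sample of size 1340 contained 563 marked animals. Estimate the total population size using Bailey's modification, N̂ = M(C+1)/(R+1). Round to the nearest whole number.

N ≈ 3450

N̂ = 1451·(1340+1)/(563+1) = 1451·1341/564 = 1945791/564 ≈ 3450.0 → 3450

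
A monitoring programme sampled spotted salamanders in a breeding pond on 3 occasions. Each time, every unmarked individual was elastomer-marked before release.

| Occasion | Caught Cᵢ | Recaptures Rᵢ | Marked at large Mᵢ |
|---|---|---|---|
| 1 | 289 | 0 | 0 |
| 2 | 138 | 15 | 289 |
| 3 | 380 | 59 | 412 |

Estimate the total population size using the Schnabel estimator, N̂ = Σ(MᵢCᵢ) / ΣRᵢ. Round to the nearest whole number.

Σ MᵢCᵢ = 0·289 + 289·138 + 412·380 = 0 + 39882 + 156560 = 196442
Σ Rᵢ = 0 + 15 + 59 = 74
N̂ = 196442 / 74 ≈ 2654.6 → 2655

N ≈ 2655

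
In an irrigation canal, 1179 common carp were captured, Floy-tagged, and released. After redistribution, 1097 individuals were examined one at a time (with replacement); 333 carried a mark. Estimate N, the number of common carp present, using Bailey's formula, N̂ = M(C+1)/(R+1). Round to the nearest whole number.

N ≈ 3876

N̂ = 1179·(1097+1)/(333+1) = 1179·1098/334 = 1294542/334 ≈ 3875.9 → 3876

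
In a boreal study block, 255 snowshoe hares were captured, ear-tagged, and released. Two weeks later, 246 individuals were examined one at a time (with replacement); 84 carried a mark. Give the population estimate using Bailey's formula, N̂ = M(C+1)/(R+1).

N̂ = 255·(246+1)/(84+1) = 255·247/85 = 62985/85 = 741

N = 741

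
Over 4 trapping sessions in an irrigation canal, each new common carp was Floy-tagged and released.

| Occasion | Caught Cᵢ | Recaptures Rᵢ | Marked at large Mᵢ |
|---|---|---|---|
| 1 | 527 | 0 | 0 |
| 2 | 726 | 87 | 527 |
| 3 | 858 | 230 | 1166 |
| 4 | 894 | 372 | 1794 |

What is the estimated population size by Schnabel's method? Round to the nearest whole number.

N ≈ 4335

Σ MᵢCᵢ = 0·527 + 527·726 + 1166·858 + 1794·894 = 0 + 382602 + 1000428 + 1603836 = 2986866
Σ Rᵢ = 0 + 87 + 230 + 372 = 689
N̂ = 2986866 / 689 ≈ 4335.1 → 4335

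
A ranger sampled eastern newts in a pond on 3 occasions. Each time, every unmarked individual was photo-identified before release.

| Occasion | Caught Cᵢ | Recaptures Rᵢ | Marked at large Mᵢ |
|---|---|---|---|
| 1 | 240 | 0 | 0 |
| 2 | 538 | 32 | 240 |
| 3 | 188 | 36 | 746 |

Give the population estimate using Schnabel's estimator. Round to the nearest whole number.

Σ MᵢCᵢ = 0·240 + 240·538 + 746·188 = 0 + 129120 + 140248 = 269368
Σ Rᵢ = 0 + 32 + 36 = 68
N̂ = 269368 / 68 ≈ 3961.3 → 3961

N ≈ 3961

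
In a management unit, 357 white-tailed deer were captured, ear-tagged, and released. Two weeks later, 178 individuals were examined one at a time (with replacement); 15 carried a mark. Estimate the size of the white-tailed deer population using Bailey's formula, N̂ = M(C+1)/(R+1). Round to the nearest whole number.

N̂ = 357·(178+1)/(15+1) = 357·179/16 = 63903/16 ≈ 3993.9 → 3994

N ≈ 3994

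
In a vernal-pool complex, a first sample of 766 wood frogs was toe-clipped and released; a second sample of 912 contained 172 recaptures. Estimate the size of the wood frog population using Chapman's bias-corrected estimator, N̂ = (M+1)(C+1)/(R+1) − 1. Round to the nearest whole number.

N̂ = (766+1)(912+1)/(172+1) − 1 = 767·913/173 − 1
= 700271/173 − 1 ≈ 4047.8 − 1 ≈ 4046.8 → 4047

N ≈ 4047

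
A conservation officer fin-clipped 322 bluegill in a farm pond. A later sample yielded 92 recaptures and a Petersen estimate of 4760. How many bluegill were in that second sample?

C = 1360

From N = M·C/R: C = N·R / M = 4760·92 / 322 = 437920 / 322 = 1360.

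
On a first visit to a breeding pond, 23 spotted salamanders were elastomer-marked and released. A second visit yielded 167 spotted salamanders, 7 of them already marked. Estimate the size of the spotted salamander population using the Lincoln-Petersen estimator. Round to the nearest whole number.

N ≈ 549

Lincoln-Petersen assumes M/N = R/C, so N = M·C / R.
N = (23 × 167) / 7 = 3841 / 7 ≈ 548.7 → 549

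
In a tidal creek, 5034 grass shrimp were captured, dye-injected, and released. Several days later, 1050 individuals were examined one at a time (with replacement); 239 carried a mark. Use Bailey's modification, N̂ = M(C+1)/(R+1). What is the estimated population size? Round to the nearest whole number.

N ≈ 22,045

N̂ = 5034·(1050+1)/(239+1) = 5034·1051/240 = 5290734/240 ≈ 22044.7 → 22045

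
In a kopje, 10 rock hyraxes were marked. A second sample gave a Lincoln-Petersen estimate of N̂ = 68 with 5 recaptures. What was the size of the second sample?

From N = M·C/R: C = N·R / M = 68·5 / 10 = 340 / 10 = 34.

C = 34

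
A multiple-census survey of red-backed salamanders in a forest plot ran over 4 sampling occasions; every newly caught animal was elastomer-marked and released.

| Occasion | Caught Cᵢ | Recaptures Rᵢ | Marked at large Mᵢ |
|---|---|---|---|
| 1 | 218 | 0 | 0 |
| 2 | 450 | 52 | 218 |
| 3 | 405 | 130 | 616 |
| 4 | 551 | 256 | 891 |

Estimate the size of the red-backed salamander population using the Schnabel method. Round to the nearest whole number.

N ≈ 1914

Σ MᵢCᵢ = 0·218 + 218·450 + 616·405 + 891·551 = 0 + 98100 + 249480 + 490941 = 838521
Σ Rᵢ = 0 + 52 + 130 + 256 = 438
N̂ = 838521 / 438 ≈ 1914.4 → 1914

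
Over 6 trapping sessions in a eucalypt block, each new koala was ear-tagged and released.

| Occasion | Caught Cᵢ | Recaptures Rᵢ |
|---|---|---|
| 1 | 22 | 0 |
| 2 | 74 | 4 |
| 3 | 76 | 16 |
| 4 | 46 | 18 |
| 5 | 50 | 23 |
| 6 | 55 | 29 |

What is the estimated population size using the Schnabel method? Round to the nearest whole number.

Marked at large before each occasion: Mᵢ = Σⱼ<ᵢ (Cⱼ − Rⱼ) → M1=0, M2=22, M3=92, M4=152, M5=180, M6=207
Σ MᵢCᵢ = 0·22 + 22·74 + 92·76 + 152·46 + 180·50 + 207·55 = 0 + 1628 + 6992 + 6992 + 9000 + 11385 = 35997
Σ Rᵢ = 0 + 4 + 16 + 18 + 23 + 29 = 90
N̂ = 35997 / 90 ≈ 400.0 → 400

N ≈ 400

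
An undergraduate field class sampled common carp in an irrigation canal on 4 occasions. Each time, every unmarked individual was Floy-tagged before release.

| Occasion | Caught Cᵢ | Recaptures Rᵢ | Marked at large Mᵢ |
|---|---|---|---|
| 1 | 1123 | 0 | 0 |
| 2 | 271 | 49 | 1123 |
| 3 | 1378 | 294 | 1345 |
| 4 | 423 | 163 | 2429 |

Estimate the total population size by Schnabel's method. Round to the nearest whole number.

Σ MᵢCᵢ = 0·1123 + 1123·271 + 1345·1378 + 2429·423 = 0 + 304333 + 1853410 + 1027467 = 3185210
Σ Rᵢ = 0 + 49 + 294 + 163 = 506
N̂ = 3185210 / 506 ≈ 6294.9 → 6295

N ≈ 6295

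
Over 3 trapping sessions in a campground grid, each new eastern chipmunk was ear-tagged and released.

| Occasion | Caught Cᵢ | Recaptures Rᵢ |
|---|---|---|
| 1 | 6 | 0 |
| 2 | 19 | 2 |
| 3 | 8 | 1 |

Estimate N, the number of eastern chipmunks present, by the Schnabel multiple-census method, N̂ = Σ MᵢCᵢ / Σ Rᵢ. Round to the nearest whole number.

Marked at large before each occasion: Mᵢ = Σⱼ<ᵢ (Cⱼ − Rⱼ) → M1=0, M2=6, M3=23
Σ MᵢCᵢ = 0·6 + 6·19 + 23·8 = 0 + 114 + 184 = 298
Σ Rᵢ = 0 + 2 + 1 = 3
N̂ = 298 / 3 ≈ 99.3 → 99

N ≈ 99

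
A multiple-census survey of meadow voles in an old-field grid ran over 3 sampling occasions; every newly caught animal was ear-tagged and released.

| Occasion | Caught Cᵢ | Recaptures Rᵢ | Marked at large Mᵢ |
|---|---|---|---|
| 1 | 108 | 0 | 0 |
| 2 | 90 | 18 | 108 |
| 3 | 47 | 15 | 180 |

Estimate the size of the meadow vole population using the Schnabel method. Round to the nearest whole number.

N ≈ 551

Σ MᵢCᵢ = 0·108 + 108·90 + 180·47 = 0 + 9720 + 8460 = 18180
Σ Rᵢ = 0 + 18 + 15 = 33
N̂ = 18180 / 33 ≈ 550.9 → 551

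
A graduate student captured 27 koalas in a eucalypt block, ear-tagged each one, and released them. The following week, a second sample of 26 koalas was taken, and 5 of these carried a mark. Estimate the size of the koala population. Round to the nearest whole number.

N = (27 × 26) / 5 = 702 / 5 ≈ 140.4 → 140

N ≈ 140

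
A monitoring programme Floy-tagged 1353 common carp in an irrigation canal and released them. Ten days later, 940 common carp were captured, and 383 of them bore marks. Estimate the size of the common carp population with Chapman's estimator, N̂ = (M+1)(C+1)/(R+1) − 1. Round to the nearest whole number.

N ≈ 3317

N̂ = (1353+1)(940+1)/(383+1) − 1 = 1354·941/384 − 1
= 1274114/384 − 1 ≈ 3318.0 − 1 ≈ 3317.0 → 3317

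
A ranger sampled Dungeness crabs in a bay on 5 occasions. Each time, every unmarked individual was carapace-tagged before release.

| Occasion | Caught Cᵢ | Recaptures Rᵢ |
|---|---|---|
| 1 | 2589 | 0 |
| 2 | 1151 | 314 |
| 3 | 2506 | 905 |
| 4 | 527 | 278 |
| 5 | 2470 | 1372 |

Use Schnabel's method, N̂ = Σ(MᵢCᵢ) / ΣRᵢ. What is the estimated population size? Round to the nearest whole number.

Marked at large before each occasion: Mᵢ = Σⱼ<ᵢ (Cⱼ − Rⱼ) → M1=0, M2=2589, M3=3426, M4=5027, M5=5276
Σ MᵢCᵢ = 0·2589 + 2589·1151 + 3426·2506 + 5027·527 + 5276·2470 = 0 + 2979939 + 8585556 + 2649229 + 13031720 = 27246444
Σ Rᵢ = 0 + 314 + 905 + 278 + 1372 = 2869
N̂ = 27246444 / 2869 ≈ 9496.8 → 9497

N ≈ 9497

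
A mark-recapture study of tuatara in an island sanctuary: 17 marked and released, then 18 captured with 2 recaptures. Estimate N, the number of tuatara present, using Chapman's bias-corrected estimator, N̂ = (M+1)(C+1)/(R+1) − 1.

N = 113

N̂ = (17+1)(18+1)/(2+1) − 1 = 18·19/3 − 1
= 342/3 − 1 = 114 − 1 = 113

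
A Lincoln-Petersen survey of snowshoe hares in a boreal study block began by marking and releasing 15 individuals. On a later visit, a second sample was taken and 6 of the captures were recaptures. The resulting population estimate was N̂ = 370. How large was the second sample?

C = 148

From N = M·C/R: C = N·R / M = 370·6 / 15 = 2220 / 15 = 148.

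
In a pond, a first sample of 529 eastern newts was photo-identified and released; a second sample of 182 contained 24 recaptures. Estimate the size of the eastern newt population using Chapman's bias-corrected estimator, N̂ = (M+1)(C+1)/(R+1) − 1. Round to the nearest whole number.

N ≈ 3879

N̂ = (529+1)(182+1)/(24+1) − 1 = 530·183/25 − 1
= 96990/25 − 1 ≈ 3879.6 − 1 ≈ 3878.6 → 3879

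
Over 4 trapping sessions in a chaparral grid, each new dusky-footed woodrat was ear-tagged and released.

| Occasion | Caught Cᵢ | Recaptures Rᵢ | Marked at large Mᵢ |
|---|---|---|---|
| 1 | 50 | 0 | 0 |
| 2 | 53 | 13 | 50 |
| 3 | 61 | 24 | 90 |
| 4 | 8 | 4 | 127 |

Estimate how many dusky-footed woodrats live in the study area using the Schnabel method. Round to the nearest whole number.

Σ MᵢCᵢ = 0·50 + 50·53 + 90·61 + 127·8 = 0 + 2650 + 5490 + 1016 = 9156
Σ Rᵢ = 0 + 13 + 24 + 4 = 41
N̂ = 9156 / 41 ≈ 223.3 → 223

N ≈ 223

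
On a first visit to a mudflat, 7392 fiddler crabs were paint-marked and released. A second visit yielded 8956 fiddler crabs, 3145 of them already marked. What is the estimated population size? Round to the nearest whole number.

N ≈ 21,050

N = (7392 × 8956) / 3145 = 66202752 / 3145 ≈ 21050.2 → 21050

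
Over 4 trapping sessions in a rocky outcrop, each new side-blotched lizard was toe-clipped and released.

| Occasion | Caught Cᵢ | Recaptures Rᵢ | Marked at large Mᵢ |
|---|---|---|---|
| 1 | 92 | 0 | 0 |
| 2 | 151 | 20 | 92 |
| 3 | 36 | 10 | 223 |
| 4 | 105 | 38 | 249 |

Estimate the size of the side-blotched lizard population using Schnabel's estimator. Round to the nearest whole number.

Σ MᵢCᵢ = 0·92 + 92·151 + 223·36 + 249·105 = 0 + 13892 + 8028 + 26145 = 48065
Σ Rᵢ = 0 + 20 + 10 + 38 = 68
N̂ = 48065 / 68 ≈ 706.8 → 707

N ≈ 707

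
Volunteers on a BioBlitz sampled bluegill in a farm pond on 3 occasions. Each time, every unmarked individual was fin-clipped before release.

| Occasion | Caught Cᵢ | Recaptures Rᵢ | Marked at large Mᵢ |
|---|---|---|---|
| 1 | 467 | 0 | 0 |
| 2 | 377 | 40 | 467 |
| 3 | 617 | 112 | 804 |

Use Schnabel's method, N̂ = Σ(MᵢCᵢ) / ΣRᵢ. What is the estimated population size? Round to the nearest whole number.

Σ MᵢCᵢ = 0·467 + 467·377 + 804·617 = 0 + 176059 + 496068 = 672127
Σ Rᵢ = 0 + 40 + 112 = 152
N̂ = 672127 / 152 ≈ 4421.9 → 4422

N ≈ 4422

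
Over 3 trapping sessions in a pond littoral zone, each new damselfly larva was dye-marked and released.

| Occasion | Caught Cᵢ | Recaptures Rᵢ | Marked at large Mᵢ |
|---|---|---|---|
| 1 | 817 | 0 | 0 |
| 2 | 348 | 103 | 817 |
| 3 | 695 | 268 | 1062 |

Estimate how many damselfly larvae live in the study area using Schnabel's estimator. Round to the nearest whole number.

N ≈ 2756

Σ MᵢCᵢ = 0·817 + 817·348 + 1062·695 = 0 + 284316 + 738090 = 1022406
Σ Rᵢ = 0 + 103 + 268 = 371
N̂ = 1022406 / 371 ≈ 2755.8 → 2756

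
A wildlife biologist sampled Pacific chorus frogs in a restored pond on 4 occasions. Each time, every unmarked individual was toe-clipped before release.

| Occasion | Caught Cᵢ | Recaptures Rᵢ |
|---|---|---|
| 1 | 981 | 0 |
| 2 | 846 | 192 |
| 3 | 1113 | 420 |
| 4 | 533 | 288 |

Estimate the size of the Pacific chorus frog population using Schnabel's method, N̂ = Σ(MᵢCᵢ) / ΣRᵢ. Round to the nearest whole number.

Marked at large before each occasion: Mᵢ = Σⱼ<ᵢ (Cⱼ − Rⱼ) → M1=0, M2=981, M3=1635, M4=2328
Σ MᵢCᵢ = 0·981 + 981·846 + 1635·1113 + 2328·533 = 0 + 829926 + 1819755 + 1240824 = 3890505
Σ Rᵢ = 0 + 192 + 420 + 288 = 900
N̂ = 3890505 / 900 ≈ 4322.8 → 4323

N ≈ 4323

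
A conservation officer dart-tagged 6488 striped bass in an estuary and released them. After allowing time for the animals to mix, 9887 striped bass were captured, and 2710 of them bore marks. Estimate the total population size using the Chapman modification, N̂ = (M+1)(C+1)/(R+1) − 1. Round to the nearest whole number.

N ≈ 23,667

N̂ = (6488+1)(9887+1)/(2710+1) − 1 = 6489·9888/2711 − 1
= 64163232/2711 − 1 ≈ 23667.7 − 1 ≈ 23666.7 → 23667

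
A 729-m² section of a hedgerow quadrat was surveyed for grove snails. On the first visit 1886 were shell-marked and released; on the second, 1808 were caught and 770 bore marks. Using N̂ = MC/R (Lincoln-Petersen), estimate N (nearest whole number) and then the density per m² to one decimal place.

density ≈ 6.1 grove snails per m²

N̂ = 1886·1808/770 = 3409888/770 ≈ 4428.4 → 4428
Density = N̂ / area = 4428 / 729 ≈ 6.07 → 6.1 per m²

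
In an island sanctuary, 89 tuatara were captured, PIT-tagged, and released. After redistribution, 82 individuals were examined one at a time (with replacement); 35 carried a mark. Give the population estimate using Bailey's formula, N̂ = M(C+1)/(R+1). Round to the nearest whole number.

N̂ = 89·(82+1)/(35+1) = 89·83/36 = 7387/36 ≈ 205.2 → 205

N ≈ 205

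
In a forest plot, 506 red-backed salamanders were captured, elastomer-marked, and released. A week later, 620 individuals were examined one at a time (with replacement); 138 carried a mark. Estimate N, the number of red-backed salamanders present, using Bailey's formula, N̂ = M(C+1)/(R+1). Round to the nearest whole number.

N̂ = 506·(620+1)/(138+1) = 506·621/139 = 314226/139 ≈ 2260.6 → 2261

N ≈ 2261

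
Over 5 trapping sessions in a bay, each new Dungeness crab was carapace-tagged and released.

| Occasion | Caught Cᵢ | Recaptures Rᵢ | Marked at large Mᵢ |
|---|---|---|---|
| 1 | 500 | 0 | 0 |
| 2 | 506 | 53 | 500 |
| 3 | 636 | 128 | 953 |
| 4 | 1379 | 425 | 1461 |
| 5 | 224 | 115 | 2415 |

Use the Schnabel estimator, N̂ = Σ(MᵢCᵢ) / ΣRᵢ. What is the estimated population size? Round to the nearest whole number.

Σ MᵢCᵢ = 0·500 + 500·506 + 953·636 + 1461·1379 + 2415·224 = 0 + 253000 + 606108 + 2014719 + 540960 = 3414787
Σ Rᵢ = 0 + 53 + 128 + 425 + 115 = 721
N̂ = 3414787 / 721 ≈ 4736.2 → 4736

N ≈ 4736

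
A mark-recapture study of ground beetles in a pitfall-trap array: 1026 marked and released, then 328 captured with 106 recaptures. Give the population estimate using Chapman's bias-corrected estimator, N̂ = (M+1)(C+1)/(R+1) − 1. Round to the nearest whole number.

N ≈ 3157

N̂ = (1026+1)(328+1)/(106+1) − 1 = 1027·329/107 − 1
= 337883/107 − 1 ≈ 3157.8 − 1 ≈ 3156.8 → 3157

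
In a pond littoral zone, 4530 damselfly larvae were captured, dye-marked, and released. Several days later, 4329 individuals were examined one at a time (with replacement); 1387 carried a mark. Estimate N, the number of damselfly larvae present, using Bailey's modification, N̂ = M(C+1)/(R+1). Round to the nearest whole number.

N̂ = 4530·(4329+1)/(1387+1) = 4530·4330/1388 = 19614900/1388 ≈ 14131.8 → 14132

N ≈ 14,132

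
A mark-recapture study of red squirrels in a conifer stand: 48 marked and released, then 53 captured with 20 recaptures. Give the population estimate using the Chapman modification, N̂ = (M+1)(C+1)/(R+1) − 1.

N = 125

N̂ = (48+1)(53+1)/(20+1) − 1 = 49·54/21 − 1
= 2646/21 − 1 = 126 − 1 = 125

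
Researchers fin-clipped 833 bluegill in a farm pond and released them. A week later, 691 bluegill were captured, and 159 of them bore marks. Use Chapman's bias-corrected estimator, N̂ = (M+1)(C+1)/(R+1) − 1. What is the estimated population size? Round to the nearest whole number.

N̂ = (833+1)(691+1)/(159+1) − 1 = 834·692/160 − 1
= 577128/160 − 1 ≈ 3607.1 − 1 ≈ 3606.1 → 3606

N ≈ 3606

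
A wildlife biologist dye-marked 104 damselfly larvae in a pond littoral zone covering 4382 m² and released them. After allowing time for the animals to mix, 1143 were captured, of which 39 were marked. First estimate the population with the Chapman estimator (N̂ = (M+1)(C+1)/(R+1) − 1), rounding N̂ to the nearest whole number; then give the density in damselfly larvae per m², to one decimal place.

N̂ = 105·1144/40 − 1 = 120120/40 − 1 = 3002
Density = N̂ / area = 3002 / 4382 ≈ 0.69 → 0.7 per m²

density ≈ 0.7 damselfly larvae per m²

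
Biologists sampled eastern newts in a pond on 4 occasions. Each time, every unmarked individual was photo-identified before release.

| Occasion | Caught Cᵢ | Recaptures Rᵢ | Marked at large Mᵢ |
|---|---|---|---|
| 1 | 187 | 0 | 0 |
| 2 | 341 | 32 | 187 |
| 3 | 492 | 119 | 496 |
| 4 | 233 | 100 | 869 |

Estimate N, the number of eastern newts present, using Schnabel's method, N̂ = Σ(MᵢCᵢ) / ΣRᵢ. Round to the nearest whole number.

N ≈ 2033

Σ MᵢCᵢ = 0·187 + 187·341 + 496·492 + 869·233 = 0 + 63767 + 244032 + 202477 = 510276
Σ Rᵢ = 0 + 32 + 119 + 100 = 251
N̂ = 510276 / 251 ≈ 2033.0 → 2033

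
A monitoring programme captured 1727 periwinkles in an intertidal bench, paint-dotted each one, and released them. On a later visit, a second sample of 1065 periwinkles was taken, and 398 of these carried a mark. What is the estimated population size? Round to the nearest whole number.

N ≈ 4621

N = (1727 × 1065) / 398 = 1839255 / 398 ≈ 4621.2 → 4621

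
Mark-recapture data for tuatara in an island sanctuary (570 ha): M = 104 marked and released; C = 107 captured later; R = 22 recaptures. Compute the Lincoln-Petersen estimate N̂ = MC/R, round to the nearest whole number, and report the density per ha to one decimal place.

N̂ = 104·107/22 = 11128/22 ≈ 505.8 → 506
Density = N̂ / area = 506 / 570 ≈ 0.89 → 0.9 per ha

density ≈ 0.9 tuatara per ha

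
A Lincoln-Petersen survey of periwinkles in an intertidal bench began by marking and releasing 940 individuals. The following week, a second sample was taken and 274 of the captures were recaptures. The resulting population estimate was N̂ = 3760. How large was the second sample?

C = 1096

From N = M·C/R: C = N·R / M = 3760·274 / 940 = 1030240 / 940 = 1096.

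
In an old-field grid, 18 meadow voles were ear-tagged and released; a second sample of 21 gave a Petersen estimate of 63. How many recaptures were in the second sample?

From N = M·C/R: R = M·C / N = 18·21 / 63 = 378 / 63 = 6.

R = 6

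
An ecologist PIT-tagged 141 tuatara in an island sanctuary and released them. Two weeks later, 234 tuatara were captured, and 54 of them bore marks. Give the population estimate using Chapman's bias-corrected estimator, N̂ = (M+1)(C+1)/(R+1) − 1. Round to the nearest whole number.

N̂ = (141+1)(234+1)/(54+1) − 1 = 142·235/55 − 1
= 33370/55 − 1 ≈ 606.7 − 1 ≈ 605.7 → 606

N ≈ 606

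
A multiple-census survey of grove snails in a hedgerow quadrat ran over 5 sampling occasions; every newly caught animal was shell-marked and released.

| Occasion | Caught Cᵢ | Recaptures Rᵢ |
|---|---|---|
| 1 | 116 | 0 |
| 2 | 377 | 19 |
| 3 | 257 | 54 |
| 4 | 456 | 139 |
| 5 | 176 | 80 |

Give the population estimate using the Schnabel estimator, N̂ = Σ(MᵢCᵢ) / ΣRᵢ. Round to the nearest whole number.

Marked at large before each occasion: Mᵢ = Σⱼ<ᵢ (Cⱼ − Rⱼ) → M1=0, M2=116, M3=474, M4=677, M5=994
Σ MᵢCᵢ = 0·116 + 116·377 + 474·257 + 677·456 + 994·176 = 0 + 43732 + 121818 + 308712 + 174944 = 649206
Σ Rᵢ = 0 + 19 + 54 + 139 + 80 = 292
N̂ = 649206 / 292 ≈ 2223.3 → 2223

N ≈ 2223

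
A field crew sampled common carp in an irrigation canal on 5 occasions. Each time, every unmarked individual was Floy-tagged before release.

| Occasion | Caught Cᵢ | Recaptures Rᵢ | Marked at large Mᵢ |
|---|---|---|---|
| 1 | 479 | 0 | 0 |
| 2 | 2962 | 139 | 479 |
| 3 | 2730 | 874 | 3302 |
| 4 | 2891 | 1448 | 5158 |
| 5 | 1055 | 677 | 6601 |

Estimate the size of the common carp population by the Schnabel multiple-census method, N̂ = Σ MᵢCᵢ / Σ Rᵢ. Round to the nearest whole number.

Σ MᵢCᵢ = 0·479 + 479·2962 + 3302·2730 + 5158·2891 + 6601·1055 = 0 + 1418798 + 9014460 + 14911778 + 6964055 = 32309091
Σ Rᵢ = 0 + 139 + 874 + 1448 + 677 = 3138
N̂ = 32309091 / 3138 ≈ 10296.1 → 10296

N ≈ 10,296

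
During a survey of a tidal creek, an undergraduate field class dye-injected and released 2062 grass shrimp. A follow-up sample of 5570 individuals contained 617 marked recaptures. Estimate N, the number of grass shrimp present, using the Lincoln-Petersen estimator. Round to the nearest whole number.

N = (2062 × 5570) / 617 = 11485340 / 617 ≈ 18614.8 → 18615

N ≈ 18,615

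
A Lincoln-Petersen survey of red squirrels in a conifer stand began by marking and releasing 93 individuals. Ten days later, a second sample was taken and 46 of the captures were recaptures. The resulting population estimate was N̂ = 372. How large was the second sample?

C = 184

From N = M·C/R: C = N·R / M = 372·46 / 93 = 17112 / 93 = 184.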